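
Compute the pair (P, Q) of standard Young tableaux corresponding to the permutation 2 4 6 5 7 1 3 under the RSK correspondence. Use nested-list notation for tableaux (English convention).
P = [[1, 3, 5, 7], [2, 4], [6]], Q = [[1, 2, 3, 5], [4, 7], [6]]

Insert each entry of the permutation into P by Schensted row insertion, recording in Q the position of each new cell.

Insert 2: appended to row 1. P = [[2]].
Insert 4: appended to row 1. P = [[2, 4]].
Insert 6: appended to row 1. P = [[2, 4, 6]].
Insert 5: 5 bumps 6 from row 1; 6 starts row 2. P = [[2, 4, 5], [6]].
Insert 7: appended to row 1. P = [[2, 4, 5, 7], [6]].
Insert 1: 1 bumps 2 from row 1; 2 bumps 6 from row 2; 6 starts row 3. P = [[1, 4, 5, 7], [2], [6]].
Insert 3: 3 bumps 4 from row 1; 4 appends to row 2. P = [[1, 3, 5, 7], [2, 4], [6]].

So P = [[1, 3, 5, 7], [2, 4], [6]], Q = [[1, 2, 3, 5], [4, 7], [6]].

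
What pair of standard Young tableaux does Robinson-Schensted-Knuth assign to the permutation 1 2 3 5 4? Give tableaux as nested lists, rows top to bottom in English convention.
P = [[1, 2, 3, 4], [5]], Q = [[1, 2, 3, 4], [5]]

Insert each entry of the permutation into P by Schensted row insertion, recording in Q the position of each new cell.

Insert 1: appended to row 1. P = [[1]].
Insert 2: appended to row 1. P = [[1, 2]].
Insert 3: appended to row 1. P = [[1, 2, 3]].
Insert 5: appended to row 1. P = [[1, 2, 3, 5]].
Insert 4: 4 bumps 5 from row 1; 5 starts row 2. P = [[1, 2, 3, 4], [5]].

So P = [[1, 2, 3, 4], [5]], Q = [[1, 2, 3, 4], [5]].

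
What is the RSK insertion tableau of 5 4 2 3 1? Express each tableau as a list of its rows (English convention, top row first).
Insert 5: appended to row 1. P = [[5]].
Insert 4: 4 bumps 5 from row 1; 5 starts row 2. P = [[4], [5]].
Insert 2: 2 bumps 4 from row 1; 4 bumps 5 from row 2; 5 starts row 3. P = [[2], [4], [5]].
Insert 3: appended to row 1. P = [[2, 3], [4], [5]].
Insert 1: 1 bumps 2 from row 1; 2 bumps 4 from row 2; 4 bumps 5 from row 3; 5 starts row 4. P = [[1, 3], [2], [4], [5]].

So P = [[1, 3], [2], [4], [5]].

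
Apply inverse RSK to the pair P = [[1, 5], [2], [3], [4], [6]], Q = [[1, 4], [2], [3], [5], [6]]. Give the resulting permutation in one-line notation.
Reverse the RSK construction: for i from n down to 1, find the cell of Q containing i, remove the entry at that cell from P, and reverse-bump it up through P; the value ejected from row 1 is w(i).

Step i=6: Q has 6 at row 5, column 1; remove 6 from row 5 of P and reverse-bump: 6 enters row 4 and ejects 4; 4 enters row 3 and ejects 3; 3 enters row 2 and ejects 2; 2 enters row 1 and ejects 1. So w(6) = 1. P is now [[2, 5], [3], [4], [6]].
Step i=5: Q has 5 at row 4, column 1; remove 6 from row 4 of P and reverse-bump: 6 enters row 3 and ejects 4; 4 enters row 2 and ejects 3; 3 enters row 1 and ejects 2. So w(5) = 2. P is now [[3, 5], [4], [6]].
Step i=4: Q has 4 at row 1, column 2; remove that cell from P, ejecting 5. So w(4) = 5. P is now [[3], [4], [6]].
Step i=3: Q has 3 at row 3, column 1; remove 6 from row 3 of P and reverse-bump: 6 enters row 2 and ejects 4; 4 enters row 1 and ejects 3. So w(3) = 3. P is now [[4], [6]].
Step i=2: Q has 2 at row 2, column 1; remove 6 from row 2 of P and reverse-bump: 6 enters row 1 and ejects 4. So w(2) = 4. P is now [[6]].
Step i=1: Q has 1 at row 1, column 1; remove that cell from P, ejecting 6. So w(1) = 6. P is now [].

So w = 6 4 3 5 2 1.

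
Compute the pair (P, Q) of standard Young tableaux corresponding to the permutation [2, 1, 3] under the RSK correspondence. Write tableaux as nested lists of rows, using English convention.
Insert each entry of the permutation into P by Schensted row insertion, recording in Q the position of each new cell.

Insert 2: appended to row 1. P = [[2]], Q = [[1]].
Insert 1: 1 bumps 2 from row 1; 2 starts row 2. P = [[1], [2]], Q = [[1], [2]].
Insert 3: appended to row 1. P = [[1, 3], [2]], Q = [[1, 3], [2]].

So P = [[1, 3], [2]], Q = [[1, 3], [2]].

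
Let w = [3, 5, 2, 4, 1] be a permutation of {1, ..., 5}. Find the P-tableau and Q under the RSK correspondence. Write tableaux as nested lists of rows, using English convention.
P = [[1, 4], [2, 5], [3]], Q = [[1, 2], [3, 4], [5]]

Insert each entry of the permutation into P by Schensted row insertion, recording in Q the position of each new cell.

Insert 3: appended to row 1. P = [[3]].
Insert 5: appended to row 1. P = [[3, 5]].
Insert 2: 2 bumps 3 from row 1; 3 starts row 2. P = [[2, 5], [3]].
Insert 4: 4 bumps 5 from row 1; 5 appends to row 2. P = [[2, 4], [3, 5]].
Insert 1: 1 bumps 2 from row 1; 2 bumps 3 from row 2; 3 starts row 3. P = [[1, 4], [2, 5], [3]].

So P = [[1, 4], [2, 5], [3]], Q = [[1, 2], [3, 4], [5]].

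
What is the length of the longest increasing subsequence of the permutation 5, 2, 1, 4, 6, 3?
3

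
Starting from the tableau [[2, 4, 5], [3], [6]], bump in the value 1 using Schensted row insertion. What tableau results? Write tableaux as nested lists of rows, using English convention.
[[1, 4, 5], [2], [3], [6]]

In row 1, 1 replaces 2 (the leftmost entry greater than 1); 2 is bumped to row 2. In row 2, 2 replaces 3 (the leftmost entry greater than 2); 3 is bumped to row 3. In row 3, 3 replaces 6 (the leftmost entry greater than 3); 6 is bumped to row 4. 6 starts a new row 4. The new tableau is [[1, 4, 5], [2], [3], [6]].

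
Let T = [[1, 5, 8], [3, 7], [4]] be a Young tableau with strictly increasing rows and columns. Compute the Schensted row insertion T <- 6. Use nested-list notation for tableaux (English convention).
[[1, 5, 6], [3, 7, 8], [4]]

In row 1, 6 replaces 8 (the leftmost entry greater than 6); 8 is bumped to row 2. 8 is appended to row 2. The new tableau is [[1, 5, 6], [3, 7, 8], [4]].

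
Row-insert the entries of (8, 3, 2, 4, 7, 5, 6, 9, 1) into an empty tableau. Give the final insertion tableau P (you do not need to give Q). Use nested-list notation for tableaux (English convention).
P = [[1, 4, 5, 6, 9], [2, 7], [3], [8]]

Insert 8: appended to row 1. P = [[8]].
Insert 3: 3 bumps 8 from row 1; 8 starts row 2. P = [[3], [8]].
Insert 2: 2 bumps 3 from row 1; 3 bumps 8 from row 2; 8 starts row 3. P = [[2], [3], [8]].
Insert 4: appended to row 1. P = [[2, 4], [3], [8]].
Insert 7: appended to row 1. P = [[2, 4, 7], [3], [8]].
Insert 5: 5 bumps 7 from row 1; 7 appends to row 2. P = [[2, 4, 5], [3, 7], [8]].
Insert 6: appended to row 1. P = [[2, 4, 5, 6], [3, 7], [8]].
Insert 9: appended to row 1. P = [[2, 4, 5, 6, 9], [3, 7], [8]].
Insert 1: 1 bumps 2 from row 1; 2 bumps 3 from row 2; 3 bumps 8 from row 3; 8 starts row 4. P = [[1, 4, 5, 6, 9], [2, 7], [3], [8]].

So P = [[1, 4, 5, 6, 9], [2, 7], [3], [8]].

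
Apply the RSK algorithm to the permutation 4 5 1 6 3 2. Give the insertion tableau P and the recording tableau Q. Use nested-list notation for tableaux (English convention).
P = [[1, 2, 6], [3, 5], [4]], Q = [[1, 2, 4], [3, 5], [6]]

Insert each entry of the permutation into P by Schensted row insertion, recording in Q the position of each new cell.

Insert 4: appended to row 1. P = [[4]], Q = [[1]].
Insert 5: appended to row 1. P = [[4, 5]], Q = [[1, 2]].
Insert 1: 1 bumps 4 from row 1; 4 starts row 2. P = [[1, 5], [4]], Q = [[1, 2], [3]].
Insert 6: appended to row 1. P = [[1, 5, 6], [4]], Q = [[1, 2, 4], [3]].
Insert 3: 3 bumps 5 from row 1; 5 appends to row 2. P = [[1, 3, 6], [4, 5]], Q = [[1, 2, 4], [3, 5]].
Insert 2: 2 bumps 3 from row 1; 3 bumps 4 from row 2; 4 starts row 3. P = [[1, 2, 6], [3, 5], [4]], Q = [[1, 2, 4], [3, 5], [6]].

So P = [[1, 2, 6], [3, 5], [4]], Q = [[1, 2, 4], [3, 5], [6]].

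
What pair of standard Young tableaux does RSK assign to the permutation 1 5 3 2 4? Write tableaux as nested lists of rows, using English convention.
P = [[1, 2, 4], [3], [5]], Q = [[1, 2, 5], [3], [4]]

Insert each entry of the permutation into P by Schensted row insertion, recording in Q the position of each new cell.

After inserting 1: P = [[1]].
After inserting 5: P = [[1, 5]].
After inserting 3: P = [[1, 3], [5]].
After inserting 2: P = [[1, 2], [3], [5]].
After inserting 4: P = [[1, 2, 4], [3], [5]].

So P = [[1, 2, 4], [3], [5]], Q = [[1, 2, 5], [3], [4]].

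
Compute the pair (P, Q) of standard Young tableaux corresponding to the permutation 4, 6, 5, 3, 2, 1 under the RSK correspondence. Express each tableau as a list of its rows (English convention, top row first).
Insert each entry of the permutation into P by Schensted row insertion, recording in Q the position of each new cell.

Insert 4: appended to row 1. P = [[4]].
Insert 6: appended to row 1. P = [[4, 6]].
Insert 5: 5 bumps 6 from row 1; 6 starts row 2. P = [[4, 5], [6]].
Insert 3: 3 bumps 4 from row 1; 4 bumps 6 from row 2; 6 starts row 3. P = [[3, 5], [4], [6]].
Insert 2: 2 bumps 3 from row 1; 3 bumps 4 from row 2; 4 bumps 6 from row 3; 6 starts row 4. P = [[2, 5], [3], [4], [6]].
Insert 1: 1 bumps 2 from row 1; 2 bumps 3 from row 2; 3 bumps 4 from row 3; 4 bumps 6 from row 4; 6 starts row 5. P = [[1, 5], [2], [3], [4], [6]].

So P = [[1, 5], [2], [3], [4], [6]], Q = [[1, 2], [3], [4], [5], [6]].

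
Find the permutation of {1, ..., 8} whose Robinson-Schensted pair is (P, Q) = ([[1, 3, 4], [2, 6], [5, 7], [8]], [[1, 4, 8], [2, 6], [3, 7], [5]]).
Reverse the RSK construction: for i from n down to 1, find the cell of Q containing i, remove the entry at that cell from P, and reverse-bump it up through P; the value ejected from row 1 is w(i).

Step i=8: Q has 8 at row 1, column 3; remove that cell from P, ejecting 4. So w(8) = 4. P is now [[1, 3], [2, 6], [5, 7], [8]].
Step i=7: Q has 7 at row 3, column 2; remove 7 from row 3 of P and reverse-bump: 7 enters row 2 and ejects 6; 6 enters row 1 and ejects 3. So w(7) = 3. P is now [[1, 6], [2, 7], [5], [8]].
Step i=6: Q has 6 at row 2, column 2; remove 7 from row 2 of P and reverse-bump: 7 enters row 1 and ejects 6. So w(6) = 6. P is now [[1, 7], [2], [5], [8]].
Step i=5: Q has 5 at row 4, column 1; remove 8 from row 4 of P and reverse-bump: 8 enters row 3 and ejects 5; 5 enters row 2 and ejects 2; 2 enters row 1 and ejects 1. So w(5) = 1. P is now [[2, 7], [5], [8]].
Step i=4: Q has 4 at row 1, column 2; remove that cell from P, ejecting 7. So w(4) = 7. P is now [[2], [5], [8]].
Step i=3: Q has 3 at row 3, column 1; remove 8 from row 3 of P and reverse-bump: 8 enters row 2 and ejects 5; 5 enters row 1 and ejects 2. So w(3) = 2. P is now [[5], [8]].
Step i=2: Q has 2 at row 2, column 1; remove 8 from row 2 of P and reverse-bump: 8 enters row 1 and ejects 5. So w(2) = 5. P is now [[8]].
Step i=1: Q has 1 at row 1, column 1; remove that cell from P, ejecting 8. So w(1) = 8. P is now [].

So w = 8 5 2 7 1 6 3 4.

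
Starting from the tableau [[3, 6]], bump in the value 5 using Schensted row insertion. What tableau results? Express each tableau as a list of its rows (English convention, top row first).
In row 1, 5 replaces 6 (the leftmost entry greater than 5); 6 is bumped to row 2. 6 starts a new row 2. The new tableau is [[3, 5], [6]].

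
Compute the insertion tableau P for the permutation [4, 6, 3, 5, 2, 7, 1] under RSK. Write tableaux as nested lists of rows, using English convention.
P = [[1, 5, 7], [2, 6], [3], [4]]

Insert 4: appended to row 1. P = [[4]].
Insert 6: appended to row 1. P = [[4, 6]].
Insert 3: 3 bumps 4 from row 1; 4 starts row 2. P = [[3, 6], [4]].
Insert 5: 5 bumps 6 from row 1; 6 appends to row 2. P = [[3, 5], [4, 6]].
Insert 2: 2 bumps 3 from row 1; 3 bumps 4 from row 2; 4 starts row 3. P = [[2, 5], [3, 6], [4]].
Insert 7: appended to row 1. P = [[2, 5, 7], [3, 6], [4]].
Insert 1: 1 bumps 2 from row 1; 2 bumps 3 from row 2; 3 bumps 4 from row 3; 4 starts row 4. P = [[1, 5, 7], [2, 6], [3], [4]].

So P = [[1, 5, 7], [2, 6], [3], [4]].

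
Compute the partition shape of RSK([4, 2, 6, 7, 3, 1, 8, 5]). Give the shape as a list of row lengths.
[4, 3, 1]

Row-insert each entry into an empty tableau.

After inserting 4: P = [[4]].
After inserting 2: P = [[2], [4]].
After inserting 6: P = [[2, 6], [4]].
After inserting 7: P = [[2, 6, 7], [4]].
After inserting 3: P = [[2, 3, 7], [4, 6]].
After inserting 1: P = [[1, 3, 7], [2, 6], [4]].
After inserting 8: P = [[1, 3, 7, 8], [2, 6], [4]].
After inserting 5: P = [[1, 3, 5, 8], [2, 6, 7], [4]].

The final insertion tableau P = [[1, 3, 5, 8], [2, 6, 7], [4]] has shape [4, 3, 1].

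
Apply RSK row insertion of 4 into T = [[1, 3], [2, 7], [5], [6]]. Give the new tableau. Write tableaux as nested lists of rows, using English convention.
4 is larger than every entry of row 1, so it is appended to row 1. The new tableau is [[1, 3, 4], [2, 7], [5], [6]].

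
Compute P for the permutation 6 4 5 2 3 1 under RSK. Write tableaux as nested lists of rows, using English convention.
Insert 6: appended to row 1. P = [[6]].
Insert 4: 4 bumps 6 from row 1; 6 starts row 2. P = [[4], [6]].
Insert 5: appended to row 1. P = [[4, 5], [6]].
Insert 2: 2 bumps 4 from row 1; 4 bumps 6 from row 2; 6 starts row 3. P = [[2, 5], [4], [6]].
Insert 3: 3 bumps 5 from row 1; 5 appends to row 2. P = [[2, 3], [4, 5], [6]].
Insert 1: 1 bumps 2 from row 1; 2 bumps 4 from row 2; 4 bumps 6 from row 3; 6 starts row 4. P = [[1, 3], [2, 5], [4], [6]].

So P = [[1, 3], [2, 5], [4], [6]].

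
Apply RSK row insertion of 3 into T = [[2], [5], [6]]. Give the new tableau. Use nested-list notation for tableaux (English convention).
3 is larger than every entry of row 1, so it is appended to row 1. The new tableau is [[2, 3], [5], [6]].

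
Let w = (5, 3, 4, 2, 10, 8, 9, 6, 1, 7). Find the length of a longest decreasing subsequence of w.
4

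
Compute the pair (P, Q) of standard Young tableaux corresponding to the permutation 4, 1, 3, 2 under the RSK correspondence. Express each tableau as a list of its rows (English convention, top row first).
P = [[1, 2], [3], [4]], Q = [[1, 3], [2], [4]]

Insert each entry of the permutation into P by Schensted row insertion, recording in Q the position of each new cell.

Insert 4: appended to row 1. P = [[4]].
Insert 1: 1 bumps 4 from row 1; 4 starts row 2. P = [[1], [4]].
Insert 3: appended to row 1. P = [[1, 3], [4]].
Insert 2: 2 bumps 3 from row 1; 3 bumps 4 from row 2; 4 starts row 3. P = [[1, 2], [3], [4]].

So P = [[1, 2], [3], [4]], Q = [[1, 3], [2], [4]].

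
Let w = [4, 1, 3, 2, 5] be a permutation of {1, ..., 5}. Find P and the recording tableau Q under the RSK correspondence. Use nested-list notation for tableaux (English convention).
P = [[1, 2, 5], [3], [4]], Q = [[1, 3, 5], [2], [4]]

Insert each entry of the permutation into P by Schensted row insertion, recording in Q the position of each new cell.

After inserting 4: P = [[4]].
After inserting 1: P = [[1], [4]].
After inserting 3: P = [[1, 3], [4]].
After inserting 2: P = [[1, 2], [3], [4]].
After inserting 5: P = [[1, 2, 5], [3], [4]].

So P = [[1, 2, 5], [3], [4]], Q = [[1, 3, 5], [2], [4]].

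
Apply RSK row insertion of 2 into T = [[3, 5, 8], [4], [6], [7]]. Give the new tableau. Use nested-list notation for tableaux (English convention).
In row 1, 2 replaces 3 (the leftmost entry greater than 2); 3 is bumped to row 2. In row 2, 3 replaces 4 (the leftmost entry greater than 3); 4 is bumped to row 3. In row 3, 4 replaces 6 (the leftmost entry greater than 4); 6 is bumped to row 4. In row 4, 6 replaces 7 (the leftmost entry greater than 6); 7 is bumped to row 5. 7 starts a new row 5. The new tableau is [[2, 5, 8], [3], [4], [6], [7]].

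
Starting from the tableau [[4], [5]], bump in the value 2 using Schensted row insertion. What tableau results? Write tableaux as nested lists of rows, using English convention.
In row 1, 2 replaces 4 (the leftmost entry greater than 2); 4 is bumped to row 2. In row 2, 4 replaces 5 (the leftmost entry greater than 4); 5 is bumped to row 3. 5 starts a new row 3. The new tableau is [[2], [4], [5]].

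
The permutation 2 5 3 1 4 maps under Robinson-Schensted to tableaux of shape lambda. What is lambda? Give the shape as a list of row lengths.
Row-insert each entry into an empty tableau.

After inserting 2: P = [[2]].
After inserting 5: P = [[2, 5]].
After inserting 3: P = [[2, 3], [5]].
After inserting 1: P = [[1, 3], [2], [5]].
After inserting 4: P = [[1, 3, 4], [2], [5]].

The final insertion tableau P = [[1, 3, 4], [2], [5]] has shape [3, 1, 1].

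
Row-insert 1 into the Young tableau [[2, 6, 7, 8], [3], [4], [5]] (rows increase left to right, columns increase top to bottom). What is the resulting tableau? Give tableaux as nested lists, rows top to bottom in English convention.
In row 1, 1 replaces 2 (the leftmost entry greater than 1); 2 is bumped to row 2. In row 2, 2 replaces 3 (the leftmost entry greater than 2); 3 is bumped to row 3. In row 3, 3 replaces 4 (the leftmost entry greater than 3); 4 is bumped to row 4. In row 4, 4 replaces 5 (the leftmost entry greater than 4); 5 is bumped to row 5. 5 starts a new row 5. The new tableau is [[1, 6, 7, 8], [2], [3], [4], [5]].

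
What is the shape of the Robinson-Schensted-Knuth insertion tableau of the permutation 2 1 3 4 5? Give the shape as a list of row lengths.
RSK row insertion gives P = [[1, 3, 4, 5], [2]], which has shape [4, 1].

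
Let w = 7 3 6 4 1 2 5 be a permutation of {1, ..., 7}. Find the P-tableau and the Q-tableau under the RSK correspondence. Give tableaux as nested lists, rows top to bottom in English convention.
P = [[1, 2, 5], [3, 4], [6], [7]], Q = [[1, 3, 7], [2, 6], [4], [5]]

Insert each entry of the permutation into P by Schensted row insertion, recording in Q the position of each new cell.

Insert 7: appended to row 1. P = [[7]].
Insert 3: 3 bumps 7 from row 1; 7 starts row 2. P = [[3], [7]].
Insert 6: appended to row 1. P = [[3, 6], [7]].
Insert 4: 4 bumps 6 from row 1; 6 bumps 7 from row 2; 7 starts row 3. P = [[3, 4], [6], [7]].
Insert 1: 1 bumps 3 from row 1; 3 bumps 6 from row 2; 6 bumps 7 from row 3; 7 starts row 4. P = [[1, 4], [3], [6], [7]].
Insert 2: 2 bumps 4 from row 1; 4 appends to row 2. P = [[1, 2], [3, 4], [6], [7]].
Insert 5: appended to row 1. P = [[1, 2, 5], [3, 4], [6], [7]].

So P = [[1, 2, 5], [3, 4], [6], [7]], Q = [[1, 3, 7], [2, 6], [4], [5]].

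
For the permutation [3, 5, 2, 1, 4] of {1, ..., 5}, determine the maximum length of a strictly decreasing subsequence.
3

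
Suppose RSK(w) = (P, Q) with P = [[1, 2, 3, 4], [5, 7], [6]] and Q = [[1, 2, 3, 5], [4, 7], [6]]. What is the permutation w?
Reverse the RSK construction: for i from n down to 1, find the cell of Q containing i, remove the entry at that cell from P, and reverse-bump it up through P; the value ejected from row 1 is w(i).

Step i=7: Q has 7 at row 2, column 2; remove 7 from row 2 of P and reverse-bump: 7 enters row 1 and ejects 4. So w(7) = 4. P is now [[1, 2, 3, 7], [5], [6]].
Step i=6: Q has 6 at row 3, column 1; remove 6 from row 3 of P and reverse-bump: 6 enters row 2 and ejects 5; 5 enters row 1 and ejects 3. So w(6) = 3. P is now [[1, 2, 5, 7], [6]].
Step i=5: Q has 5 at row 1, column 4; remove that cell from P, ejecting 7. So w(5) = 7. P is now [[1, 2, 5], [6]].
Step i=4: Q has 4 at row 2, column 1; remove 6 from row 2 of P and reverse-bump: 6 enters row 1 and ejects 5. So w(4) = 5. P is now [[1, 2, 6]].
Step i=3: Q has 3 at row 1, column 3; remove that cell from P, ejecting 6. So w(3) = 6. P is now [[1, 2]].
Step i=2: Q has 2 at row 1, column 2; remove that cell from P, ejecting 2. So w(2) = 2. P is now [[1]].
Step i=1: Q has 1 at row 1, column 1; remove that cell from P, ejecting 1. So w(1) = 1. P is now [].

So w = 1 2 6 5 7 3 4.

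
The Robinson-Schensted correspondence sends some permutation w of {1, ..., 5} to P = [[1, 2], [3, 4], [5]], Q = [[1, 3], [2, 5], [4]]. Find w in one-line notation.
Reverse the RSK construction: for i from n down to 1, find the cell of Q containing i, remove the entry at that cell from P, and reverse-bump it up through P; the value ejected from row 1 is w(i).

Step i=5: Q has 5 at row 2, column 2; remove 4 from row 2 of P and reverse-bump: 4 enters row 1 and ejects 2. So w(5) = 2. P is now [[1, 4], [3], [5]].
Step i=4: Q has 4 at row 3, column 1; remove 5 from row 3 of P and reverse-bump: 5 enters row 2 and ejects 3; 3 enters row 1 and ejects 1. So w(4) = 1. P is now [[3, 4], [5]].
Step i=3: Q has 3 at row 1, column 2; remove that cell from P, ejecting 4. So w(3) = 4. P is now [[3], [5]].
Step i=2: Q has 2 at row 2, column 1; remove 5 from row 2 of P and reverse-bump: 5 enters row 1 and ejects 3. So w(2) = 3. P is now [[5]].
Step i=1: Q has 1 at row 1, column 1; remove that cell from P, ejecting 5. So w(1) = 5. P is now [].

So w = 5 3 4 1 2.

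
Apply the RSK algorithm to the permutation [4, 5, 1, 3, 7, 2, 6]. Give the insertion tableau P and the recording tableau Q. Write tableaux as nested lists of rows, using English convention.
Insert each entry of the permutation into P by Schensted row insertion, recording in Q the position of each new cell.

After inserting 4: P = [[4]].
After inserting 5: P = [[4, 5]].
After inserting 1: P = [[1, 5], [4]].
After inserting 3: P = [[1, 3], [4, 5]].
After inserting 7: P = [[1, 3, 7], [4, 5]].
After inserting 2: P = [[1, 2, 7], [3, 5], [4]].
After inserting 6: P = [[1, 2, 6], [3, 5, 7], [4]].

So P = [[1, 2, 6], [3, 5, 7], [4]], Q = [[1, 2, 5], [3, 4, 7], [6]].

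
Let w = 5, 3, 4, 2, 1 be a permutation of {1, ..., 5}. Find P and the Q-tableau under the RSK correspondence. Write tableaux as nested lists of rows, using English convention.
P = [[1, 4], [2], [3], [5]], Q = [[1, 3], [2], [4], [5]]

Insert each entry of the permutation into P by Schensted row insertion, recording in Q the position of each new cell.

Insert 5: appended to row 1. P = [[5]], Q = [[1]].
Insert 3: 3 bumps 5 from row 1; 5 starts row 2. P = [[3], [5]], Q = [[1], [2]].
Insert 4: appended to row 1. P = [[3, 4], [5]], Q = [[1, 3], [2]].
Insert 2: 2 bumps 3 from row 1; 3 bumps 5 from row 2; 5 starts row 3. P = [[2, 4], [3], [5]], Q = [[1, 3], [2], [4]].
Insert 1: 1 bumps 2 from row 1; 2 bumps 3 from row 2; 3 bumps 5 from row 3; 5 starts row 4. P = [[1, 4], [2], [3], [5]], Q = [[1, 3], [2], [4], [5]].

So P = [[1, 4], [2], [3], [5]], Q = [[1, 3], [2], [4], [5]].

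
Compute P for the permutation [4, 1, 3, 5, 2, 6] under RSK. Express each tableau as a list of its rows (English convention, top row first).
After inserting 4: P = [[4]].
After inserting 1: P = [[1], [4]].
After inserting 3: P = [[1, 3], [4]].
After inserting 5: P = [[1, 3, 5], [4]].
After inserting 2: P = [[1, 2, 5], [3], [4]].
After inserting 6: P = [[1, 2, 5, 6], [3], [4]].

So P = [[1, 2, 5, 6], [3], [4]].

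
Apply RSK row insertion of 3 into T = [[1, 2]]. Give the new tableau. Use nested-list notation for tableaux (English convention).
3 is larger than every entry of row 1, so it is appended to row 1. The new tableau is [[1, 2, 3]].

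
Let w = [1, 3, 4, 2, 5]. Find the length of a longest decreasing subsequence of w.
2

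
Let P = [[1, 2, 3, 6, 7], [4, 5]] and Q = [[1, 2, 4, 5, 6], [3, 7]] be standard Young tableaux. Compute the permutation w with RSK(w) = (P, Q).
1 4 2 5 6 7 3

Reverse RSK: for i = n, n-1, ..., 1, locate i in Q, remove the corresponding corner cell from P, and reverse-bump its entry up through P; the value ejected from row 1 is w(i).

So w = 1 4 2 5 6 7 3.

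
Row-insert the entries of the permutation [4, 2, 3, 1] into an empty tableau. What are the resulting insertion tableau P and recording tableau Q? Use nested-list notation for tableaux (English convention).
Insert each entry of the permutation into P by Schensted row insertion, recording in Q the position of each new cell.

Insert 4: appended to row 1. P = [[4]].
Insert 2: 2 bumps 4 from row 1; 4 starts row 2. P = [[2], [4]].
Insert 3: appended to row 1. P = [[2, 3], [4]].
Insert 1: 1 bumps 2 from row 1; 2 bumps 4 from row 2; 4 starts row 3. P = [[1, 3], [2], [4]].

So P = [[1, 3], [2], [4]], Q = [[1, 3], [2], [4]].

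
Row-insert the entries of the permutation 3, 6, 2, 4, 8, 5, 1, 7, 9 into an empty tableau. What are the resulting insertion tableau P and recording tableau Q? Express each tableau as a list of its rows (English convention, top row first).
P = [[1, 4, 5, 7, 9], [2, 6, 8], [3]], Q = [[1, 2, 5, 8, 9], [3, 4, 6], [7]]

Insert each entry of the permutation into P by Schensted row insertion, recording in Q the position of each new cell.

Insert 3: appended to row 1. P = [[3]], Q = [[1]].
Insert 6: appended to row 1. P = [[3, 6]], Q = [[1, 2]].
Insert 2: 2 bumps 3 from row 1; 3 starts row 2. P = [[2, 6], [3]], Q = [[1, 2], [3]].
Insert 4: 4 bumps 6 from row 1; 6 appends to row 2. P = [[2, 4], [3, 6]], Q = [[1, 2], [3, 4]].
Insert 8: appended to row 1. P = [[2, 4, 8], [3, 6]], Q = [[1, 2, 5], [3, 4]].
Insert 5: 5 bumps 8 from row 1; 8 appends to row 2. P = [[2, 4, 5], [3, 6, 8]], Q = [[1, 2, 5], [3, 4, 6]].
Insert 1: 1 bumps 2 from row 1; 2 bumps 3 from row 2; 3 starts row 3. P = [[1, 4, 5], [2, 6, 8], [3]], Q = [[1, 2, 5], [3, 4, 6], [7]].
Insert 7: appended to row 1. P = [[1, 4, 5, 7], [2, 6, 8], [3]], Q = [[1, 2, 5, 8], [3, 4, 6], [7]].
Insert 9: appended to row 1. P = [[1, 4, 5, 7, 9], [2, 6, 8], [3]], Q = [[1, 2, 5, 8, 9], [3, 4, 6], [7]].

So P = [[1, 4, 5, 7, 9], [2, 6, 8], [3]], Q = [[1, 2, 5, 8, 9], [3, 4, 6], [7]].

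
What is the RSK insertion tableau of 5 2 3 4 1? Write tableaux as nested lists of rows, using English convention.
Insert 5: appended to row 1. P = [[5]].
Insert 2: 2 bumps 5 from row 1; 5 starts row 2. P = [[2], [5]].
Insert 3: appended to row 1. P = [[2, 3], [5]].
Insert 4: appended to row 1. P = [[2, 3, 4], [5]].
Insert 1: 1 bumps 2 from row 1; 2 bumps 5 from row 2; 5 starts row 3. P = [[1, 3, 4], [2], [5]].

So P = [[1, 3, 4], [2], [5]].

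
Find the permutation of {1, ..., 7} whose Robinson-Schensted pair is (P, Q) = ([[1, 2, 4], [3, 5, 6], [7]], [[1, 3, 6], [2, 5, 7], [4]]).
Reverse the RSK construction: for i from n down to 1, find the cell of Q containing i, remove the entry at that cell from P, and reverse-bump it up through P; the value ejected from row 1 is w(i).

Step i=7: Q has 7 at row 2, column 3; remove 6 from row 2 of P and reverse-bump: 6 enters row 1 and ejects 4. So w(7) = 4. P is now [[1, 2, 6], [3, 5], [7]].
Step i=6: Q has 6 at row 1, column 3; remove that cell from P, ejecting 6. So w(6) = 6. P is now [[1, 2], [3, 5], [7]].
Step i=5: Q has 5 at row 2, column 2; remove 5 from row 2 of P and reverse-bump: 5 enters row 1 and ejects 2. So w(5) = 2. P is now [[1, 5], [3], [7]].
Step i=4: Q has 4 at row 3, column 1; remove 7 from row 3 of P and reverse-bump: 7 enters row 2 and ejects 3; 3 enters row 1 and ejects 1. So w(4) = 1. P is now [[3, 5], [7]].
Step i=3: Q has 3 at row 1, column 2; remove that cell from P, ejecting 5. So w(3) = 5. P is now [[3], [7]].
Step i=2: Q has 2 at row 2, column 1; remove 7 from row 2 of P and reverse-bump: 7 enters row 1 and ejects 3. So w(2) = 3. P is now [[7]].
Step i=1: Q has 1 at row 1, column 1; remove that cell from P, ejecting 7. So w(1) = 7. P is now [].

So w = 7 3 5 1 2 6 4.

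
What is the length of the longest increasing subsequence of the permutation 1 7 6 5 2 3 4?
4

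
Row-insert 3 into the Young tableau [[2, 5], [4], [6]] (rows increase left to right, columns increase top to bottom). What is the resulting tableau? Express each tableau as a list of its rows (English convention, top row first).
In row 1, 3 replaces 5 (the leftmost entry greater than 3); 5 is bumped to row 2. 5 is appended to row 2. The new tableau is [[2, 3], [4, 5], [6]].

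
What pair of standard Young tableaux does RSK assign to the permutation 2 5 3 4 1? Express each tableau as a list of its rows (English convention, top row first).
Insert each entry of the permutation into P by Schensted row insertion, recording in Q the position of each new cell.

Insert 2: appended to row 1. P = [[2]], Q = [[1]].
Insert 5: appended to row 1. P = [[2, 5]], Q = [[1, 2]].
Insert 3: 3 bumps 5 from row 1; 5 starts row 2. P = [[2, 3], [5]], Q = [[1, 2], [3]].
Insert 4: appended to row 1. P = [[2, 3, 4], [5]], Q = [[1, 2, 4], [3]].
Insert 1: 1 bumps 2 from row 1; 2 bumps 5 from row 2; 5 starts row 3. P = [[1, 3, 4], [2], [5]], Q = [[1, 2, 4], [3], [5]].

So P = [[1, 3, 4], [2], [5]], Q = [[1, 2, 4], [3], [5]].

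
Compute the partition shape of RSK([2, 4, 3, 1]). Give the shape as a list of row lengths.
[2, 1, 1]

Row-insert each entry into an empty tableau.

After inserting 2: P = [[2]].
After inserting 4: P = [[2, 4]].
After inserting 3: P = [[2, 3], [4]].
After inserting 1: P = [[1, 3], [2], [4]].

The final insertion tableau P = [[1, 3], [2], [4]] has shape [2, 1, 1].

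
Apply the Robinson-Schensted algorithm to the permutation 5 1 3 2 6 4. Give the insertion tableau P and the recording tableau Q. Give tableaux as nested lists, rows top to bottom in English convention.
P = [[1, 2, 4], [3, 6], [5]], Q = [[1, 3, 5], [2, 6], [4]]

Insert each entry of the permutation into P by Schensted row insertion, recording in Q the position of each new cell.

Insert 5: appended to row 1. P = [[5]].
Insert 1: 1 bumps 5 from row 1; 5 starts row 2. P = [[1], [5]].
Insert 3: appended to row 1. P = [[1, 3], [5]].
Insert 2: 2 bumps 3 from row 1; 3 bumps 5 from row 2; 5 starts row 3. P = [[1, 2], [3], [5]].
Insert 6: appended to row 1. P = [[1, 2, 6], [3], [5]].
Insert 4: 4 bumps 6 from row 1; 6 appends to row 2. P = [[1, 2, 4], [3, 6], [5]].

So P = [[1, 2, 4], [3, 6], [5]], Q = [[1, 3, 5], [2, 6], [4]].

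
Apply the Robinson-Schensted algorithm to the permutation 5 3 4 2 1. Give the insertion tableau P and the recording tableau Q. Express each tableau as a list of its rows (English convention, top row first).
P = [[1, 4], [2], [3], [5]], Q = [[1, 3], [2], [4], [5]]

Insert each entry of the permutation into P by Schensted row insertion, recording in Q the position of each new cell.

Insert 5: appended to row 1. P = [[5]].
Insert 3: 3 bumps 5 from row 1; 5 starts row 2. P = [[3], [5]].
Insert 4: appended to row 1. P = [[3, 4], [5]].
Insert 2: 2 bumps 3 from row 1; 3 bumps 5 from row 2; 5 starts row 3. P = [[2, 4], [3], [5]].
Insert 1: 1 bumps 2 from row 1; 2 bumps 3 from row 2; 3 bumps 5 from row 3; 5 starts row 4. P = [[1, 4], [2], [3], [5]].

So P = [[1, 4], [2], [3], [5]], Q = [[1, 3], [2], [4], [5]].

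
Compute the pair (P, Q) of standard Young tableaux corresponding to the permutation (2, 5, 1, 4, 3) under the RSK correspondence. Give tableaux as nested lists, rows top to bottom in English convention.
Insert each entry of the permutation into P by Schensted row insertion, recording in Q the position of each new cell.

After inserting 2: P = [[2]].
After inserting 5: P = [[2, 5]].
After inserting 1: P = [[1, 5], [2]].
After inserting 4: P = [[1, 4], [2, 5]].
After inserting 3: P = [[1, 3], [2, 4], [5]].

So P = [[1, 3], [2, 4], [5]], Q = [[1, 2], [3, 4], [5]].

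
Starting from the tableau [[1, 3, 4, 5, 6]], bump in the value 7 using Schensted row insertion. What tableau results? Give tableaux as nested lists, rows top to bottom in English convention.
[[1, 3, 4, 5, 6, 7]]

7 is larger than every entry of row 1, so it is appended to row 1. The new tableau is [[1, 3, 4, 5, 6, 7]].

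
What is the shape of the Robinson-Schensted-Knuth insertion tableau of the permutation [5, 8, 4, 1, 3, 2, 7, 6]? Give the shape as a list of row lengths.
Row-insert each entry into an empty tableau.

After inserting 5: P = [[5]].
After inserting 8: P = [[5, 8]].
After inserting 4: P = [[4, 8], [5]].
After inserting 1: P = [[1, 8], [4], [5]].
After inserting 3: P = [[1, 3], [4, 8], [5]].
After inserting 2: P = [[1, 2], [3, 8], [4], [5]].
After inserting 7: P = [[1, 2, 7], [3, 8], [4], [5]].
After inserting 6: P = [[1, 2, 6], [3, 7], [4, 8], [5]].

The final insertion tableau P = [[1, 2, 6], [3, 7], [4, 8], [5]] has shape [3, 2, 2, 1].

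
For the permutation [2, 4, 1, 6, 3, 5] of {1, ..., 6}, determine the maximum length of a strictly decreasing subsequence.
2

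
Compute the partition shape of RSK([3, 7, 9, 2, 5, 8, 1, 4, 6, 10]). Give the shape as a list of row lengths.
[4, 3, 3]

RSK row insertion gives P = [[1, 4, 6, 10], [2, 5, 8], [3, 7, 9]], which has shape [4, 3, 3].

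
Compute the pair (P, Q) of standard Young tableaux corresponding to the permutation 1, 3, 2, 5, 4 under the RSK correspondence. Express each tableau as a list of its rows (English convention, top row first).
P = [[1, 2, 4], [3, 5]], Q = [[1, 2, 4], [3, 5]]

Insert each entry of the permutation into P by Schensted row insertion, recording in Q the position of each new cell.

After inserting 1: P = [[1]].
After inserting 3: P = [[1, 3]].
After inserting 2: P = [[1, 2], [3]].
After inserting 5: P = [[1, 2, 5], [3]].
After inserting 4: P = [[1, 2, 4], [3, 5]].

So P = [[1, 2, 4], [3, 5]], Q = [[1, 2, 4], [3, 5]].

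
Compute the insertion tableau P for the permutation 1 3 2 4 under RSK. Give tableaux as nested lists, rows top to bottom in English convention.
Insert 1: appended to row 1. P = [[1]].
Insert 3: appended to row 1. P = [[1, 3]].
Insert 2: 2 bumps 3 from row 1; 3 starts row 2. P = [[1, 2], [3]].
Insert 4: appended to row 1. P = [[1, 2, 4], [3]].

So P = [[1, 2, 4], [3]].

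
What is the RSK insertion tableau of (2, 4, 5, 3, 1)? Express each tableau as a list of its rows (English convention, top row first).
After inserting 2: P = [[2]].
After inserting 4: P = [[2, 4]].
After inserting 5: P = [[2, 4, 5]].
After inserting 3: P = [[2, 3, 5], [4]].
After inserting 1: P = [[1, 3, 5], [2], [4]].

So P = [[1, 3, 5], [2], [4]].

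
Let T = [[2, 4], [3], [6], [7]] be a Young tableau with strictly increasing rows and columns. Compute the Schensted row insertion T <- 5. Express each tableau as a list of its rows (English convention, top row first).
[[2, 4, 5], [3], [6], [7]]

5 is larger than every entry of row 1, so it is appended to row 1. The new tableau is [[2, 4, 5], [3], [6], [7]].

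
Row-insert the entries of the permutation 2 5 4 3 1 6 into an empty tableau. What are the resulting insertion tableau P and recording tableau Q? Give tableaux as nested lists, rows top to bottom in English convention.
Insert each entry of the permutation into P by Schensted row insertion, recording in Q the position of each new cell.

Insert 2: appended to row 1. P = [[2]].
Insert 5: appended to row 1. P = [[2, 5]].
Insert 4: 4 bumps 5 from row 1; 5 starts row 2. P = [[2, 4], [5]].
Insert 3: 3 bumps 4 from row 1; 4 bumps 5 from row 2; 5 starts row 3. P = [[2, 3], [4], [5]].
Insert 1: 1 bumps 2 from row 1; 2 bumps 4 from row 2; 4 bumps 5 from row 3; 5 starts row 4. P = [[1, 3], [2], [4], [5]].
Insert 6: appended to row 1. P = [[1, 3, 6], [2], [4], [5]].

So P = [[1, 3, 6], [2], [4], [5]], Q = [[1, 2, 6], [3], [4], [5]].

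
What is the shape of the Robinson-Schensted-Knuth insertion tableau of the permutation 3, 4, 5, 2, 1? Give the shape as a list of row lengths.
[3, 1, 1]

Row-insert each entry into an empty tableau.

After inserting 3: P = [[3]].
After inserting 4: P = [[3, 4]].
After inserting 5: P = [[3, 4, 5]].
After inserting 2: P = [[2, 4, 5], [3]].
After inserting 1: P = [[1, 4, 5], [2], [3]].

The final insertion tableau P = [[1, 4, 5], [2], [3]] has shape [3, 1, 1].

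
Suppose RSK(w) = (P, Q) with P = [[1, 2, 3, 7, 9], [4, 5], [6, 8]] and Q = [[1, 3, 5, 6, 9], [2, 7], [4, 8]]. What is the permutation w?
6 1 4 2 5 8 7 3 9

Reverse the RSK construction: for i from n down to 1, find the cell of Q containing i, remove the entry at that cell from P, and reverse-bump it up through P; the value ejected from row 1 is w(i).

Step i=9: Q has 9 at row 1, column 5; remove that cell from P, ejecting 9. So w(9) = 9. P is now [[1, 2, 3, 7], [4, 5], [6, 8]].
Step i=8: Q has 8 at row 3, column 2; remove 8 from row 3 of P and reverse-bump: 8 enters row 2 and ejects 5; 5 enters row 1 and ejects 3. So w(8) = 3. P is now [[1, 2, 5, 7], [4, 8], [6]].
Step i=7: Q has 7 at row 2, column 2; remove 8 from row 2 of P and reverse-bump: 8 enters row 1 and ejects 7. So w(7) = 7. P is now [[1, 2, 5, 8], [4], [6]].
Step i=6: Q has 6 at row 1, column 4; remove that cell from P, ejecting 8. So w(6) = 8. P is now [[1, 2, 5], [4], [6]].
Step i=5: Q has 5 at row 1, column 3; remove that cell from P, ejecting 5. So w(5) = 5. P is now [[1, 2], [4], [6]].
Step i=4: Q has 4 at row 3, column 1; remove 6 from row 3 of P and reverse-bump: 6 enters row 2 and ejects 4; 4 enters row 1 and ejects 2. So w(4) = 2. P is now [[1, 4], [6]].
Step i=3: Q has 3 at row 1, column 2; remove that cell from P, ejecting 4. So w(3) = 4. P is now [[1], [6]].
Step i=2: Q has 2 at row 2, column 1; remove 6 from row 2 of P and reverse-bump: 6 enters row 1 and ejects 1. So w(2) = 1. P is now [[6]].
Step i=1: Q has 1 at row 1, column 1; remove that cell from P, ejecting 6. So w(1) = 6. P is now [].

So w = 6 1 4 2 5 8 7 3 9.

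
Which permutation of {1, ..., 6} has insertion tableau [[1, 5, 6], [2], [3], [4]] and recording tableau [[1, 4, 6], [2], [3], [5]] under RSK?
Reverse the RSK construction: for i from n down to 1, find the cell of Q containing i, remove the entry at that cell from P, and reverse-bump it up through P; the value ejected from row 1 is w(i).

Step i=6: Q has 6 at row 1, column 3; remove that cell from P, ejecting 6. So w(6) = 6. P is now [[1, 5], [2], [3], [4]].
Step i=5: Q has 5 at row 4, column 1; remove 4 from row 4 of P and reverse-bump: 4 enters row 3 and ejects 3; 3 enters row 2 and ejects 2; 2 enters row 1 and ejects 1. So w(5) = 1. P is now [[2, 5], [3], [4]].
Step i=4: Q has 4 at row 1, column 2; remove that cell from P, ejecting 5. So w(4) = 5. P is now [[2], [3], [4]].
Step i=3: Q has 3 at row 3, column 1; remove 4 from row 3 of P and reverse-bump: 4 enters row 2 and ejects 3; 3 enters row 1 and ejects 2. So w(3) = 2. P is now [[3], [4]].
Step i=2: Q has 2 at row 2, column 1; remove 4 from row 2 of P and reverse-bump: 4 enters row 1 and ejects 3. So w(2) = 3. P is now [[4]].
Step i=1: Q has 1 at row 1, column 1; remove that cell from P, ejecting 4. So w(1) = 4. P is now [].

So w = 4 3 2 5 1 6.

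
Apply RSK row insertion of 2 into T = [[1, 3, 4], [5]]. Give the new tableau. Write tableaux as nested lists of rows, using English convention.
[[1, 2, 4], [3], [5]]

In row 1, 2 replaces 3 (the leftmost entry greater than 2); 3 is bumped to row 2. In row 2, 3 replaces 5 (the leftmost entry greater than 3); 5 is bumped to row 3. 5 starts a new row 3. The new tableau is [[1, 2, 4], [3], [5]].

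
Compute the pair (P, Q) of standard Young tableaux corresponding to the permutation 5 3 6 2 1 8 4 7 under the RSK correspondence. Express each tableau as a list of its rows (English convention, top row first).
Insert each entry of the permutation into P by Schensted row insertion, recording in Q the position of each new cell.

Insert 5: appended to row 1. P = [[5]], Q = [[1]].
Insert 3: 3 bumps 5 from row 1; 5 starts row 2. P = [[3], [5]], Q = [[1], [2]].
Insert 6: appended to row 1. P = [[3, 6], [5]], Q = [[1, 3], [2]].
Insert 2: 2 bumps 3 from row 1; 3 bumps 5 from row 2; 5 starts row 3. P = [[2, 6], [3], [5]], Q = [[1, 3], [2], [4]].
Insert 1: 1 bumps 2 from row 1; 2 bumps 3 from row 2; 3 bumps 5 from row 3; 5 starts row 4. P = [[1, 6], [2], [3], [5]], Q = [[1, 3], [2], [4], [5]].
Insert 8: appended to row 1. P = [[1, 6, 8], [2], [3], [5]], Q = [[1, 3, 6], [2], [4], [5]].
Insert 4: 4 bumps 6 from row 1; 6 appends to row 2. P = [[1, 4, 8], [2, 6], [3], [5]], Q = [[1, 3, 6], [2, 7], [4], [5]].
Insert 7: 7 bumps 8 from row 1; 8 appends to row 2. P = [[1, 4, 7], [2, 6, 8], [3], [5]], Q = [[1, 3, 6], [2, 7, 8], [4], [5]].

So P = [[1, 4, 7], [2, 6, 8], [3], [5]], Q = [[1, 3, 6], [2, 7, 8], [4], [5]].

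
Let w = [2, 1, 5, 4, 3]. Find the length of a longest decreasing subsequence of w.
3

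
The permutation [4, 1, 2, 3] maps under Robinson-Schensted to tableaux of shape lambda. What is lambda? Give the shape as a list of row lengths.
[3, 1]

RSK row insertion gives P = [[1, 2, 3], [4]], which has shape [3, 1].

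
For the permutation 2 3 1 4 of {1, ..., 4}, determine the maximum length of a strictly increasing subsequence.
3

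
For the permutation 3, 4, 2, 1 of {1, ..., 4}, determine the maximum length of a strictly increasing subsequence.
2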